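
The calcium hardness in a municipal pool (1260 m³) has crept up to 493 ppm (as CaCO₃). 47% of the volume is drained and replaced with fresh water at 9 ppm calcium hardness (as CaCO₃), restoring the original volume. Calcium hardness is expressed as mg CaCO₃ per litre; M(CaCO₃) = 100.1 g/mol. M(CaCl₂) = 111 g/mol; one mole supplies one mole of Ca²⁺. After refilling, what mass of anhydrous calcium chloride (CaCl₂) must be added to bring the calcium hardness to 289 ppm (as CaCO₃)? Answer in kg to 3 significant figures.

32.8 kg

Volume: 1260 m³ = 1,260,000 L.
After draining 47% and refilling: 493 × 0.53 + 9 × 0.47 = 265.52 ppm.
Deficit to target: 289 − 265.52 = 23.48 mg/L.
As CaCO₃: 23.48 mg/L × 1,260,000 L = 29,580 g; ÷ 100.1 = 295.6 mol Ca²⁺.
Mass: 295.6 × 111 = 32,810 g.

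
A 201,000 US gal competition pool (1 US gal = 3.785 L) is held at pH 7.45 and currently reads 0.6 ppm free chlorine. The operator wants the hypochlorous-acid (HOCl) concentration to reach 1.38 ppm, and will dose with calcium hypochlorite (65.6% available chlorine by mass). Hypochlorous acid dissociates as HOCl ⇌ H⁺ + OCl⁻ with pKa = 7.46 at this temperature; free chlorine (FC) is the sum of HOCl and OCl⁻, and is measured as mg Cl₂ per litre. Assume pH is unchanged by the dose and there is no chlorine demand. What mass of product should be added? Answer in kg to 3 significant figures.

Volume: 201,000 US gal × 3.785 L/gal = 760,785 L.
[OCl⁻]/[HOCl] = 10^(pH − pKa) = 10^(7.45 − 7.46) = 0.9772; fraction as HOCl = 1/(1 + 0.9772) = 0.5058.
Free chlorine required for 1.38 ppm HOCl: 1.38 / 0.5058 = 2.729 ppm.
FC to add: 2.729 − 0.6 = 2.129 mg/L as Cl₂.
Cl₂ equivalent: 2.129 mg/L × 760,785 L = 1619 g.
Product at 65.6% available Cl: 1619 / 0.656 = 2469 g.

2.47 kg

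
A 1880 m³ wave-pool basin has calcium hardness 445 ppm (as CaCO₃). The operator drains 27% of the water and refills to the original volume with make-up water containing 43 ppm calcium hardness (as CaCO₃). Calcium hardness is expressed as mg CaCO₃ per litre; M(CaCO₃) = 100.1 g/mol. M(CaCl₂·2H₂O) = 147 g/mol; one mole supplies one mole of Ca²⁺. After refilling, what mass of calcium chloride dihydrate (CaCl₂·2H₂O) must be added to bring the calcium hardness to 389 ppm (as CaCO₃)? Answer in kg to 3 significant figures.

145 kg

Volume: 1880 m³ = 1,880,000 L.
After draining 27% and refilling: 445 × 0.73 + 43 × 0.27 = 336.46 ppm.
Deficit to target: 389 − 336.46 = 52.54 mg/L.
As CaCO₃: 52.54 mg/L × 1,880,000 L = 98,780 g; ÷ 100.1 = 986.8 mol Ca²⁺.
Mass: 986.8 × 147 = 145,100 g.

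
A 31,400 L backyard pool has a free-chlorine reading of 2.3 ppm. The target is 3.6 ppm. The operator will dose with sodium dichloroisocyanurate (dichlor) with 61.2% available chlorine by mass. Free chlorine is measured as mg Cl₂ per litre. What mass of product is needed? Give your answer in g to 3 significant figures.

66.7 g

Chlorine deficit: 3.6 − 2.3 = 1.3 ppm = 1.3 mg/L as Cl₂.
Cl₂ equivalent needed: 1.3 mg/L × 31,400 L = 40,820 mg = 40.82 g.
Product at 61.2% available chlorine: 40.82 / 0.612 = 66.7 g.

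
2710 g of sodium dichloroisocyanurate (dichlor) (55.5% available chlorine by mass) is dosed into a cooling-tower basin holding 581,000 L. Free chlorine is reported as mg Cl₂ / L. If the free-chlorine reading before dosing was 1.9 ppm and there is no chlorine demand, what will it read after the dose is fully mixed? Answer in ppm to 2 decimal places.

4.49 ppm

Available chlorine delivered: 2710 g × 0.555 = 1504 g as Cl₂.
Concentration rise: 1504 g / 581,000 L = 2.589 mg/L = 2.59 ppm.
Final FC: 1.9 + 2.59 = 4.49 ppm.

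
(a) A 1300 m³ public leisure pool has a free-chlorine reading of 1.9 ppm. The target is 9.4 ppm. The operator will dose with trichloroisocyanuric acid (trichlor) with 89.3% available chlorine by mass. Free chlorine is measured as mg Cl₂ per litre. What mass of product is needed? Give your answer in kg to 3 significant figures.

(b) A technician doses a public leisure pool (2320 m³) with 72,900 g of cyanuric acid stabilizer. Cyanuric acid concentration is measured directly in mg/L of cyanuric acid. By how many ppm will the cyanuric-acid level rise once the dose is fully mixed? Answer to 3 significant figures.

(a) 10.9 kg; (b) 31.4 ppm

(a) Volume: 1300 m³ = 1,300,000 L.
(a) Chlorine deficit: 9.4 − 1.9 = 7.5 ppm = 7.5 mg/L as Cl₂.
(a) Cl₂ equivalent needed: 7.5 mg/L × 1,300,000 L = 9,750,000 mg = 9750 g.
(a) Product at 89.3% available chlorine: 9750 / 0.893 = 10,920 g.

(b) Volume: 2320 m³ = 2,320,000 L.
(b) Rise: 72,900 g / 2,320,000 L × 1000 = 31.42 mg/L.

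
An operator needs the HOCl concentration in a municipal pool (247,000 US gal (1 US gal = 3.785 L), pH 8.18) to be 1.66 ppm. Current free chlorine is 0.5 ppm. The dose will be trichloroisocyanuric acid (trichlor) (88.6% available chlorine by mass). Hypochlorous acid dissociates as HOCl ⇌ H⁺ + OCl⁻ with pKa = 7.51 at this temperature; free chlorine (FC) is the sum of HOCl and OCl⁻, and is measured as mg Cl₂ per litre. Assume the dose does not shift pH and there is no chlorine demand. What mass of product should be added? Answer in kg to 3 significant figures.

9.42 kg

Volume: 247,000 US gal × 3.785 L/gal = 934,895 L.
[OCl⁻]/[HOCl] = 10^(pH − pKa) = 10^(8.18 − 7.51) = 4.677; fraction as HOCl = 1/(1 + 4.677) = 0.1761.
Free chlorine required for 1.66 ppm HOCl: 1.66 / 0.1761 = 9.424 ppm.
FC to add: 9.424 − 0.5 = 8.924 mg/L as Cl₂.
Cl₂ equivalent: 8.924 mg/L × 934,895 L = 8343 g.
Product at 88.6% available Cl: 8343 / 0.886 = 9417 g.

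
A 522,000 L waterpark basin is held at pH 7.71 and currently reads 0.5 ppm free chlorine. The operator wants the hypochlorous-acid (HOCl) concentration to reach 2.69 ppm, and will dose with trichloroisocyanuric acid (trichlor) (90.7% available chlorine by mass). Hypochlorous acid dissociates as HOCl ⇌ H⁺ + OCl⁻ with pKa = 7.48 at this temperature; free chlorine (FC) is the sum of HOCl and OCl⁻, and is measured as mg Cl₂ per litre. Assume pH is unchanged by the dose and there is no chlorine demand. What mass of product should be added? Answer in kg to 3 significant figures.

3.89 kg

[OCl⁻]/[HOCl] = 10^(pH − pKa) = 10^(7.71 − 7.48) = 1.698; fraction as HOCl = 1/(1 + 1.698) = 0.3706.
Free chlorine required for 2.69 ppm HOCl: 2.69 / 0.3706 = 7.258 ppm.
FC to add: 7.258 − 0.5 = 6.758 mg/L as Cl₂.
Cl₂ equivalent: 6.758 mg/L × 522,000 L = 3528 g.
Product at 90.7% available Cl: 3528 / 0.907 = 3890 g.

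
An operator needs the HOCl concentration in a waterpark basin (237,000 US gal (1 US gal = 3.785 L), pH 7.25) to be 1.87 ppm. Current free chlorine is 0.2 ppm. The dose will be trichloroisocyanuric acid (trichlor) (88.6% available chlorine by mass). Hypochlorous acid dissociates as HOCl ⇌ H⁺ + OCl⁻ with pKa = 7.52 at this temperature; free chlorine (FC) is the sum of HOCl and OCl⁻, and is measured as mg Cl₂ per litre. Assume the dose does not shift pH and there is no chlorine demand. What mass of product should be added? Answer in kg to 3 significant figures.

Volume: 237,000 US gal × 3.785 L/gal = 897,045 L.
[OCl⁻]/[HOCl] = 10^(pH − pKa) = 10^(7.25 − 7.52) = 0.537; fraction as HOCl = 1/(1 + 0.537) = 0.6506.
Free chlorine required for 1.87 ppm HOCl: 1.87 / 0.6506 = 2.874 ppm.
FC to add: 2.874 − 0.2 = 2.674 mg/L as Cl₂.
Cl₂ equivalent: 2.674 mg/L × 897,045 L = 2399 g.
Product at 88.6% available Cl: 2399 / 0.886 = 2708 g.

2.71 kg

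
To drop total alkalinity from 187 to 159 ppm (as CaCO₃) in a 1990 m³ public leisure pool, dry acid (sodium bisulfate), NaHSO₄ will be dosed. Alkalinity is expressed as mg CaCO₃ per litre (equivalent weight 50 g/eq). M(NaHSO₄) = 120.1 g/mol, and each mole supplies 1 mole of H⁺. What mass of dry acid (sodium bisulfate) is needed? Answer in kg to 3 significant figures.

Volume: 1990 m³ = 1,990,000 L.
Alkalinity to neutralize: (187 − 159) = 28 mg/L as CaCO₃ × 1,990,000 L = 55,720 g as CaCO₃.
Equivalents of H⁺ required: 55,720 ÷ 50 g/eq = 1114 eq = 1114 mol NaHSO₄.
Mass of NaHSO₄: 1114 × 120.1 = 133,800 g.

134 kg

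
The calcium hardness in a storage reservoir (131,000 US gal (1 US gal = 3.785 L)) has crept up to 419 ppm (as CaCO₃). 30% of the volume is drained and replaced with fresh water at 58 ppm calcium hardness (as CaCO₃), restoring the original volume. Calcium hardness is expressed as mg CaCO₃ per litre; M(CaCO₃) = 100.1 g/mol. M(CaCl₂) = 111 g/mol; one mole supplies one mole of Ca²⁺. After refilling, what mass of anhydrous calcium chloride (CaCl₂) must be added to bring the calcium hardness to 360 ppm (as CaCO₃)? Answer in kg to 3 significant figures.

Volume: 131,000 US gal × 3.785 L/gal = 495,835 L.
After draining 30% and refilling: 419 × 0.70 + 58 × 0.30 = 310.7 ppm.
Deficit to target: 360 − 310.7 = 49.3 mg/L.
As CaCO₃: 49.3 mg/L × 495,835 L = 24,440 g; ÷ 100.1 = 244.2 mol Ca²⁺.
Mass: 244.2 × 111 = 27,110 g.

27.1 kg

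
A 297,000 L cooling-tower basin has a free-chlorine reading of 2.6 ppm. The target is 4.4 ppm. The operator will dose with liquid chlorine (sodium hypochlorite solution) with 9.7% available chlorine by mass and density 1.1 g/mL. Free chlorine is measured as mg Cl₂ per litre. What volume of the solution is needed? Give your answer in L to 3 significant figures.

5.01 L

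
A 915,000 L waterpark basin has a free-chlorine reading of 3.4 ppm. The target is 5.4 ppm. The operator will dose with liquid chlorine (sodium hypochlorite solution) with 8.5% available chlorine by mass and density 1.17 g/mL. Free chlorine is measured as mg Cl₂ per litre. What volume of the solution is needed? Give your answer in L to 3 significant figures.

18.4 L

Chlorine deficit: 5.4 − 3.4 = 2 ppm = 2 mg/L as Cl₂.
Cl₂ equivalent needed: 2 mg/L × 915,000 L = 1,830,000 mg = 1830 g.
Product at 8.5% available chlorine: 1830 / 0.085 = 21,530 g.
Volume at density 1.17 g/mL: 21,530 g ÷ 1.17 g/mL = 18,400 mL.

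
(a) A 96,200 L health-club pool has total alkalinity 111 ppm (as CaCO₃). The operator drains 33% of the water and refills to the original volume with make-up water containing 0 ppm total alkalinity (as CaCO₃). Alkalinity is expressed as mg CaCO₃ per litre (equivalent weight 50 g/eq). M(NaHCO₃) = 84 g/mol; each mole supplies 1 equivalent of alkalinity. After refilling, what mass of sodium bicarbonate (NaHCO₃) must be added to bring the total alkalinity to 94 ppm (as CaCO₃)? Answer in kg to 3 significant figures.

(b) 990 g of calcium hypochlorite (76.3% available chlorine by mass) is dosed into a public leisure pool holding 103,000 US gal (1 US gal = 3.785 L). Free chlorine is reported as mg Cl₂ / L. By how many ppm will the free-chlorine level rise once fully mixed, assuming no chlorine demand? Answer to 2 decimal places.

(a) After draining 33% and refilling: 111 × 0.67 + 0 × 0.33 = 74.37 ppm.
(a) Deficit to target: 94 − 74.37 = 19.63 mg/L.
(a) As CaCO₃: 19.63 mg/L × 96,200 L = 1888 g; ÷ 50 g/eq ÷ 1 = 37.77 mol NaHCO₃.
(a) Mass: 37.77 × 84 = 3173 g.

(b) Volume: 103,000 US gal × 3.785 L/gal = 389,855 L.
(b) Available chlorine delivered: 990 g × 0.763 = 755.4 g as Cl₂.
(b) Concentration rise: 755.4 g / 389,855 L = 1.938 mg/L = 1.94 ppm.

(a) 3.17 kg; (b) 1.94 ppm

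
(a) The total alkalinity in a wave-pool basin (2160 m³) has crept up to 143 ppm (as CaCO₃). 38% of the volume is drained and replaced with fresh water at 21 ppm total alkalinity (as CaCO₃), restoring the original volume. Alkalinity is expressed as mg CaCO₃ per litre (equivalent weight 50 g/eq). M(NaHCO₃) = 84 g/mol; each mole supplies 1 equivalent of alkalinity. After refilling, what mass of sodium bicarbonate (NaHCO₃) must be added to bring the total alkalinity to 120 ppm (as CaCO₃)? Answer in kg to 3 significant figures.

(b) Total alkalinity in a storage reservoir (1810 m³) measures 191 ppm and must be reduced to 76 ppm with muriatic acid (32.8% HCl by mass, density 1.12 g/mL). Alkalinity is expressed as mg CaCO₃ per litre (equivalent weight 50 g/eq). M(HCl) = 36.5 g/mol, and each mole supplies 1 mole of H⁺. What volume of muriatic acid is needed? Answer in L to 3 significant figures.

(a) 84.8 kg; (b) 414 L

(a) Volume: 2160 m³ = 2,160,000 L.
(a) After draining 38% and refilling: 143 × 0.62 + 21 × 0.38 = 96.64 ppm.
(a) Deficit to target: 120 − 96.64 = 23.36 mg/L.
(a) As CaCO₃: 23.36 mg/L × 2,160,000 L = 50,460 g; ÷ 50 g/eq ÷ 1 = 1009 mol NaHCO₃.
(a) Mass: 1009 × 84 = 84,770 g.

(b) Volume: 1810 m³ = 1,810,000 L.
(b) Alkalinity to neutralize: (191 − 76) = 115 mg/L as CaCO₃ × 1,810,000 L = 208,200 g as CaCO₃.
(b) Equivalents of H⁺ required: 208,200 ÷ 50 g/eq = 4163 eq = 4163 mol HCl.
(b) Mass of HCl: 4163 × 36.5 = 151,900 g.
(b) Mass of 32.8% solution: 151,900 / 0.328 = 463,300 g.
(b) Volume: 463,300 g ÷ 1.12 g/mL = 413,600 mL.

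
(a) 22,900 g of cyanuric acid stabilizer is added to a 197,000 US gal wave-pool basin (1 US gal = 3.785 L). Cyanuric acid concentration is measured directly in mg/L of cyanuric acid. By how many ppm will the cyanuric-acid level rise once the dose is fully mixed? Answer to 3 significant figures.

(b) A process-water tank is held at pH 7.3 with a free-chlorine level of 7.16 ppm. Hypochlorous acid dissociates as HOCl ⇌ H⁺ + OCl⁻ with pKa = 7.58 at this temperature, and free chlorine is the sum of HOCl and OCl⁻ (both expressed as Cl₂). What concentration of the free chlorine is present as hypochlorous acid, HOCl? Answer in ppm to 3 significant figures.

(a) 30.7 ppm; (b) 4.70 ppm

(a) Volume: 197,000 US gal × 3.785 L/gal = 745,645 L.
(a) Rise: 22,900 g / 745,645 L × 1000 = 30.71 mg/L.

(b) [OCl⁻]/[HOCl] = 10^(pH − pKa) = 10^(7.3 − 7.58) = 10^-0.28 = 0.5248.
(b) Fraction as HOCl = 1 / (1 + 0.5248) = 0.6558.
(b) HOCl = 0.6558 × 7.16 ppm = 4.696 ppm.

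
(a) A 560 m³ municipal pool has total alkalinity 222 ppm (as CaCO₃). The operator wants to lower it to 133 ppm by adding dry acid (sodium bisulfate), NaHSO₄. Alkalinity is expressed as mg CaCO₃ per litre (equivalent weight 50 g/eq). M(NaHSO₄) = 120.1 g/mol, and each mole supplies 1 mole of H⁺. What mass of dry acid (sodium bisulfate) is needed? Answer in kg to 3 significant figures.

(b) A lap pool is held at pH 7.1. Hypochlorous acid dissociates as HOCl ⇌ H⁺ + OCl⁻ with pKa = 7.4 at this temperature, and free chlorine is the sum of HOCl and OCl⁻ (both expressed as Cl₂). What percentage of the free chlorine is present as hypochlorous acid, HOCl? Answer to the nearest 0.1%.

(a) Volume: 560 m³ = 560,000 L.
(a) Alkalinity to neutralize: (222 − 133) = 89 mg/L as CaCO₃ × 560,000 L = 49,840 g as CaCO₃.
(a) Equivalents of H⁺ required: 49,840 ÷ 50 g/eq = 996.8 eq = 996.8 mol NaHSO₄.
(a) Mass of NaHSO₄: 996.8 × 120.1 = 119,700 g.

(b) [OCl⁻]/[HOCl] = 10^(pH − pKa) = 10^(7.1 − 7.4) = 10^-0.30 = 0.5012.
(b) Fraction as HOCl = 1 / (1 + 0.5012) = 0.6661.

(a) 120 kg; (b) 66.6%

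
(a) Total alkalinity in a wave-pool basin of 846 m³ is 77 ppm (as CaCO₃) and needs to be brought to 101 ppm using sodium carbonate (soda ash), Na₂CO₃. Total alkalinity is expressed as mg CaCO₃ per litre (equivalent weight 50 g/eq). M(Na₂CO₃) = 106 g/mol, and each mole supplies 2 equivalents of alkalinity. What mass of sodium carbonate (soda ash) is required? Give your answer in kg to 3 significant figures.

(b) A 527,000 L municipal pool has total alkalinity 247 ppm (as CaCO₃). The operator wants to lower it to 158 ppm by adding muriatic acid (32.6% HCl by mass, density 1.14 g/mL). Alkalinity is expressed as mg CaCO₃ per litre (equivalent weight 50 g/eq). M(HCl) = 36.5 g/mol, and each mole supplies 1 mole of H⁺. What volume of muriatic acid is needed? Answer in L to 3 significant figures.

(a) Volume: 846 m³ = 846,000 L.
(a) Alkalinity to add: (101 − 77) = 24 mg/L as CaCO₃ × 846,000 L = 20,300 g as CaCO₃.
(a) Equivalents: 20,300 g ÷ 50 g/eq = 406.1 eq.
(a) Each mole of Na₂CO₃ supplies 2 eq, so 406.1 / 2 = 203 mol.
(a) Mass: 203 mol × 106 g/mol = 21,520 g.

(b) Alkalinity to neutralize: (247 − 158) = 89 mg/L as CaCO₃ × 527,000 L = 46,900 g as CaCO₃.
(b) Equivalents of H⁺ required: 46,900 ÷ 50 g/eq = 938.1 eq = 938.1 mol HCl.
(b) Mass of HCl: 938.1 × 36.5 = 34,240 g.
(b) Mass of 32.6% solution: 34,240 / 0.326 = 105,000 g.
(b) Volume: 105,000 g ÷ 1.14 g/mL = 92,130 mL.

(a) 21.5 kg; (b) 92.1 L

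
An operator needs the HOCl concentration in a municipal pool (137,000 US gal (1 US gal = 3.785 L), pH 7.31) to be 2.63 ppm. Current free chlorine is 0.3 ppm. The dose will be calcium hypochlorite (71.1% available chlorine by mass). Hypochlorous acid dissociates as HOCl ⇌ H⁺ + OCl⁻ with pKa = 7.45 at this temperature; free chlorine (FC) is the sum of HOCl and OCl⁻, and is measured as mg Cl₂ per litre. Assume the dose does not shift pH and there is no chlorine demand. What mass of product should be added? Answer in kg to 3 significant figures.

3.09 kg

Volume: 137,000 US gal × 3.785 L/gal = 518,545 L.
[OCl⁻]/[HOCl] = 10^(pH − pKa) = 10^(7.31 − 7.45) = 0.7244; fraction as HOCl = 1/(1 + 0.7244) = 0.5799.
Free chlorine required for 2.63 ppm HOCl: 2.63 / 0.5799 = 4.535 ppm.
FC to add: 4.535 − 0.3 = 4.235 mg/L as Cl₂.
Cl₂ equivalent: 4.235 mg/L × 518,545 L = 2196 g.
Product at 71.1% available Cl: 2196 / 0.711 = 3089 g.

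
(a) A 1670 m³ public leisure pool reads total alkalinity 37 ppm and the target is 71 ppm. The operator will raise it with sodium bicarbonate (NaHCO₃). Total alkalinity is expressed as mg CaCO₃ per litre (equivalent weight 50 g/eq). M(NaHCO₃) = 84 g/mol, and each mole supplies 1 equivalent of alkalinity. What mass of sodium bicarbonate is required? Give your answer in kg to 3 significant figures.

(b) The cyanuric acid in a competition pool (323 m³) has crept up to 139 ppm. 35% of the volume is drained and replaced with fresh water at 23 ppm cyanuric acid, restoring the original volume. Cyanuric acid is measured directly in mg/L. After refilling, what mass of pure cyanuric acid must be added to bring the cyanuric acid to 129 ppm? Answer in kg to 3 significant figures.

(a) Volume: 1670 m³ = 1,670,000 L.
(a) Alkalinity to add: (71 − 37) = 34 mg/L as CaCO₃ × 1,670,000 L = 56,780 g as CaCO₃.
(a) Equivalents: 56,780 g ÷ 50 g/eq = 1136 eq.
(a) NaHCO₃ supplies 1 eq per mole → 1136 mol.
(a) Mass: 1136 mol × 84 g/mol = 95,390 g.

(b) Volume: 323 m³ = 323,000 L.
(b) After draining 35% and refilling: 139 × 0.65 + 23 × 0.35 = 98.4 ppm.
(b) Deficit to target: 129 − 98.4 = 30.6 mg/L.
(b) Mass: 30.6 mg/L × 323,000 L = 9884 g cyanuric acid.

(a) 95.4 kg; (b) 9.88 kg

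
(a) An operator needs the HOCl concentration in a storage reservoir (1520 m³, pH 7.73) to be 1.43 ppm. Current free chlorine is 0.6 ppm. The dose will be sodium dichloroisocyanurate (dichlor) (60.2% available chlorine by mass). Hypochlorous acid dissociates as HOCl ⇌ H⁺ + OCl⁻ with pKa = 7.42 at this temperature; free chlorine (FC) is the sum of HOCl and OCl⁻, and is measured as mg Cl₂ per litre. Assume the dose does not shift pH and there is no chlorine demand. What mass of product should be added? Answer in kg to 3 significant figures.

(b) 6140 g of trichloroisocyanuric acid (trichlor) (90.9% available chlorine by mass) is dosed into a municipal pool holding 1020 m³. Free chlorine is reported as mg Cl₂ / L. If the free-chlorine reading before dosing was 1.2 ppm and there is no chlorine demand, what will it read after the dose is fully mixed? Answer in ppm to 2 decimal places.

(a) 9.47 kg; (b) 6.67 ppm

(a) Volume: 1520 m³ = 1,520,000 L.
(a) [OCl⁻]/[HOCl] = 10^(pH − pKa) = 10^(7.73 − 7.42) = 2.042; fraction as HOCl = 1/(1 + 2.042) = 0.3288.
(a) Free chlorine required for 1.43 ppm HOCl: 1.43 / 0.3288 = 4.35 ppm.
(a) FC to add: 4.35 − 0.6 = 3.75 mg/L as Cl₂.
(a) Cl₂ equivalent: 3.75 mg/L × 1,520,000 L = 5700 g.
(a) Product at 60.2% available Cl: 5700 / 0.602 = 9468 g.

(b) Volume: 1020 m³ = 1,020,000 L.
(b) Available chlorine delivered: 6140 g × 0.909 = 5581 g as Cl₂.
(b) Concentration rise: 5581 g / 1,020,000 L = 5.472 mg/L = 5.47 ppm.
(b) Final FC: 1.2 + 5.47 = 6.67 ppm.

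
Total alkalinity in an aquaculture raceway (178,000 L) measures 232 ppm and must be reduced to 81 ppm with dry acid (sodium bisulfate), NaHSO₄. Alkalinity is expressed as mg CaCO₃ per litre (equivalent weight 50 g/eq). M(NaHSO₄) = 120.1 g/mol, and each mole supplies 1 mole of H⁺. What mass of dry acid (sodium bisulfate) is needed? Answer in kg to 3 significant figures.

Alkalinity to neutralize: (232 − 81) = 151 mg/L as CaCO₃ × 178,000 L = 26,880 g as CaCO₃.
Equivalents of H⁺ required: 26,880 ÷ 50 g/eq = 537.6 eq = 537.6 mol NaHSO₄.
Mass of NaHSO₄: 537.6 × 120.1 = 64,560 g.

64.6 kg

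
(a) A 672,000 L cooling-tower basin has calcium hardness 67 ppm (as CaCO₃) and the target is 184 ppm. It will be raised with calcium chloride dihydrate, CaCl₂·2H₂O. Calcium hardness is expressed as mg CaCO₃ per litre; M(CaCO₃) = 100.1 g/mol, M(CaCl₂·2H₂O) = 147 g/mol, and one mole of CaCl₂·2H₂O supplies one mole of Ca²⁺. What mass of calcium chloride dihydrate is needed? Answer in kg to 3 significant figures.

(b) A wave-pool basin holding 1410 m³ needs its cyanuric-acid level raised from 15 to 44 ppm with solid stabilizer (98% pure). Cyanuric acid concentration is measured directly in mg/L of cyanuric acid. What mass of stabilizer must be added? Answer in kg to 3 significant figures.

(a) Hardness to add: (184 − 67) = 117 mg/L as CaCO₃ × 672,000 L = 78,620 g as CaCO₃.
(a) Moles of Ca²⁺ (1 mol Ca²⁺ ≡ 1 mol CaCO₃): 78,620 / 100.1 g/mol = 785.5 mol.
(a) Mass of CaCl₂·2H₂O: 785.5 × 147 = 115,500 g.

(b) Volume: 1410 m³ = 1,410,000 L.
(b) CYA to add: (44 − 15) = 29 mg/L × 1,410,000 L = 40,890 g cyanuric acid.
(b) At 98% purity: 40,890 / 0.98 = 41,720 g product.

(a) 115 kg; (b) 41.7 kg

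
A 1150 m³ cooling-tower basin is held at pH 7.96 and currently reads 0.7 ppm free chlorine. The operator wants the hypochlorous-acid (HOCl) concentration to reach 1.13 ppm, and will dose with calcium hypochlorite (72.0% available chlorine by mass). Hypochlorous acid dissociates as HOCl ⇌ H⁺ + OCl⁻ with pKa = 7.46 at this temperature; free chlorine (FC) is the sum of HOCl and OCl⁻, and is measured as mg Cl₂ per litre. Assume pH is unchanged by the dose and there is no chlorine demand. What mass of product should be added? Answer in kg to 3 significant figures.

6.39 kg

Volume: 1150 m³ = 1,150,000 L.
[OCl⁻]/[HOCl] = 10^(pH − pKa) = 10^(7.96 − 7.46) = 3.162; fraction as HOCl = 1/(1 + 3.162) = 0.2403.
Free chlorine required for 1.13 ppm HOCl: 1.13 / 0.2403 = 4.703 ppm.
FC to add: 4.703 − 0.7 = 4.003 mg/L as Cl₂.
Cl₂ equivalent: 4.003 mg/L × 1,150,000 L = 4604 g.
Product at 72.0% available Cl: 4604 / 0.72 = 6394 g.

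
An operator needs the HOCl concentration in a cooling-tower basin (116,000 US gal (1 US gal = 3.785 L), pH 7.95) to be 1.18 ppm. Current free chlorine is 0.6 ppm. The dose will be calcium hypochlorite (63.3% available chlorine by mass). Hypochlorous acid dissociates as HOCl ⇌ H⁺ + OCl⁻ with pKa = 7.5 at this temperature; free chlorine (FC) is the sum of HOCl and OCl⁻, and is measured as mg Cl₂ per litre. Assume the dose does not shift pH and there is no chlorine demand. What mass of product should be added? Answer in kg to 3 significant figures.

2.71 kg

Volume: 116,000 US gal × 3.785 L/gal = 439,060 L.
[OCl⁻]/[HOCl] = 10^(pH − pKa) = 10^(7.95 − 7.5) = 2.818; fraction as HOCl = 1/(1 + 2.818) = 0.2619.
Free chlorine required for 1.18 ppm HOCl: 1.18 / 0.2619 = 4.506 ppm.
FC to add: 4.506 − 0.6 = 3.906 mg/L as Cl₂.
Cl₂ equivalent: 3.906 mg/L × 439,060 L = 1715 g.
Product at 63.3% available Cl: 1715 / 0.633 = 2709 g.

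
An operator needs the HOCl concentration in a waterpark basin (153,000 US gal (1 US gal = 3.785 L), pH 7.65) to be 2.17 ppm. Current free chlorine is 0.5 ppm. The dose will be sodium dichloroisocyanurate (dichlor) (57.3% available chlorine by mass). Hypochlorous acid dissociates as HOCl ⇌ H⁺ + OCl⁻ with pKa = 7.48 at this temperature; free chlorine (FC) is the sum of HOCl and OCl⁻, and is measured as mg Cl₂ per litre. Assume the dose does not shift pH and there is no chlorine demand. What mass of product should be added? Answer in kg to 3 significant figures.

4.93 kg

Volume: 153,000 US gal × 3.785 L/gal = 579,105 L.
[OCl⁻]/[HOCl] = 10^(pH − pKa) = 10^(7.65 − 7.48) = 1.479; fraction as HOCl = 1/(1 + 1.479) = 0.4034.
Free chlorine required for 2.17 ppm HOCl: 2.17 / 0.4034 = 5.38 ppm.
FC to add: 5.38 − 0.5 = 4.88 mg/L as Cl₂.
Cl₂ equivalent: 4.88 mg/L × 579,105 L = 2826 g.
Product at 57.3% available Cl: 2826 / 0.573 = 4932 g.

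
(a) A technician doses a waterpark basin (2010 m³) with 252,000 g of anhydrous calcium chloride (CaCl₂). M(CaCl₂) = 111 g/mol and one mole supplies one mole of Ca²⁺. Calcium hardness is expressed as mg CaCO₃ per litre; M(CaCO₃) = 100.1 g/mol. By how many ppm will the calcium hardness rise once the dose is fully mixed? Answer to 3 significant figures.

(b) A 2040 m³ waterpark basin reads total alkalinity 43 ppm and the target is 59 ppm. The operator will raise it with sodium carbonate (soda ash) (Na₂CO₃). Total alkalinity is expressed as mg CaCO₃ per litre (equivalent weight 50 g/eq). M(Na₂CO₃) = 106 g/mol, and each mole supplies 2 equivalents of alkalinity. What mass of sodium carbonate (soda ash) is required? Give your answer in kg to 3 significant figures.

(a) 113 ppm; (b) 34.6 kg

(a) Volume: 2010 m³ = 2,010,000 L.
(a) Moles of Ca²⁺: 252,000 g ÷ 111 g/mol = 2270 mol.
(a) As CaCO₃: 2270 mol × 100.1 g/mol = 227,300 g.
(a) Rise: 227,300 g / 2,010,000 L × 1000 = 113.1 mg/L.

(b) Volume: 2040 m³ = 2,040,000 L.
(b) Alkalinity to add: (59 − 43) = 16 mg/L as CaCO₃ × 2,040,000 L = 32,640 g as CaCO₃.
(b) Equivalents: 32,640 g ÷ 50 g/eq = 652.8 eq.
(b) Each mole of Na₂CO₃ supplies 2 eq, so 652.8 / 2 = 326.4 mol.
(b) Mass: 326.4 mol × 106 g/mol = 34,600 g.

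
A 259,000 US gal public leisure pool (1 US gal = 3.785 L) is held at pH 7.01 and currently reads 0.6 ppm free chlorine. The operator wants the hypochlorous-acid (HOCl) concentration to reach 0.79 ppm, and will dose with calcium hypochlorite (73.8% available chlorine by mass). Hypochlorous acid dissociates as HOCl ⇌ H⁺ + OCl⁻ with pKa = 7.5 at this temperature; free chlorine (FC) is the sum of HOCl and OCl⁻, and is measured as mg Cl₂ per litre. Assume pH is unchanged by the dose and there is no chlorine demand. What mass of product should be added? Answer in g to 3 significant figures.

592 g

Volume: 259,000 US gal × 3.785 L/gal = 980,315 L.
[OCl⁻]/[HOCl] = 10^(pH − pKa) = 10^(7.01 − 7.5) = 0.3236; fraction as HOCl = 1/(1 + 0.3236) = 0.7555.
Free chlorine required for 0.79 ppm HOCl: 0.79 / 0.7555 = 1.046 ppm.
FC to add: 1.046 − 0.6 = 0.4456 mg/L as Cl₂.
Cl₂ equivalent: 0.4456 mg/L × 980,315 L = 436.9 g.
Product at 73.8% available Cl: 436.9 / 0.738 = 592 g.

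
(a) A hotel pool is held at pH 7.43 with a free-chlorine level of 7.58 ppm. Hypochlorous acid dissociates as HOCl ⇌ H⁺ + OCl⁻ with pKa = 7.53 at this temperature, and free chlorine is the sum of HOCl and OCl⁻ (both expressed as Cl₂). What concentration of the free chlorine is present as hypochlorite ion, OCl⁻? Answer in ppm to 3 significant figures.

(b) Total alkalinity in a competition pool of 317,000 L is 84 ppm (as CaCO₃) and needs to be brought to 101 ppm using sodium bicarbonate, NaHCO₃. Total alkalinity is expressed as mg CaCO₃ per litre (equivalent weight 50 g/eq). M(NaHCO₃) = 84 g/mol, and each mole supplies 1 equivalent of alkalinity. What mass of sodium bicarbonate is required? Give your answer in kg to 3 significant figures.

(a) [OCl⁻]/[HOCl] = 10^(pH − pKa) = 10^(7.43 − 7.53) = 10^-0.10 = 0.7943.
(a) Fraction as HOCl = 1 / (1 + 0.7943) = 0.5573.
(a) OCl⁻ = (1 − 0.5573) × 7.58 ppm = 3.356 ppm.

(b) Alkalinity to add: (101 − 84) = 17 mg/L as CaCO₃ × 317,000 L = 5389 g as CaCO₃.
(b) Equivalents: 5389 g ÷ 50 g/eq = 107.8 eq.
(b) NaHCO₃ supplies 1 eq per mole → 107.8 mol.
(b) Mass: 107.8 mol × 84 g/mol = 9054 g.

(a) 3.36 ppm; (b) 9.05 kg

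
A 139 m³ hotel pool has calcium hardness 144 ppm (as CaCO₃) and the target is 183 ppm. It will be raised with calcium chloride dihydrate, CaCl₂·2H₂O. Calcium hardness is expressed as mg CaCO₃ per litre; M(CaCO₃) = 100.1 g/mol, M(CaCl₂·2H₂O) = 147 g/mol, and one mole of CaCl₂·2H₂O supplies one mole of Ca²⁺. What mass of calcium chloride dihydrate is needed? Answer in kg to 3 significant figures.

7.96 kg

Volume: 139 m³ = 139,000 L.
Hardness to add: (183 − 144) = 39 mg/L as CaCO₃ × 139,000 L = 5421 g as CaCO₃.
Moles of Ca²⁺ (1 mol Ca²⁺ ≡ 1 mol CaCO₃): 5421 / 100.1 g/mol = 54.16 mol.
Mass of CaCl₂·2H₂O: 54.16 × 147 = 7961 g.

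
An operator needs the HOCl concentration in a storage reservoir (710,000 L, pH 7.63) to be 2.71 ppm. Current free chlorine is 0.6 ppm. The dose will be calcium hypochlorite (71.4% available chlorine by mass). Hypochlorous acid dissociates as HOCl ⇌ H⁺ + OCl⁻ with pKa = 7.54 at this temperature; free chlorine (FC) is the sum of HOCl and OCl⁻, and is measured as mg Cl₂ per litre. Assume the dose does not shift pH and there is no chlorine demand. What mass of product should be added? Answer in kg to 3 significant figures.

5.41 kg

[OCl⁻]/[HOCl] = 10^(pH − pKa) = 10^(7.63 − 7.54) = 1.23; fraction as HOCl = 1/(1 + 1.23) = 0.4484.
Free chlorine required for 2.71 ppm HOCl: 2.71 / 0.4484 = 6.044 ppm.
FC to add: 6.044 − 0.6 = 5.444 mg/L as Cl₂.
Cl₂ equivalent: 5.444 mg/L × 710,000 L = 3865 g.
Product at 71.4% available Cl: 3865 / 0.714 = 5414 g.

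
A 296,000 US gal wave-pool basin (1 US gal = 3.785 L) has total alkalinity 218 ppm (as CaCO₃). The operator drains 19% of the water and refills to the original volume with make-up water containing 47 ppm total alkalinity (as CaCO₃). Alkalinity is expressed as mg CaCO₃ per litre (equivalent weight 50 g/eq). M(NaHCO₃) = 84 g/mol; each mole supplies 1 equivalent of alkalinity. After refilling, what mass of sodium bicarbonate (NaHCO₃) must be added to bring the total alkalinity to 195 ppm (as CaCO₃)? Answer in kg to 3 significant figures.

17.9 kg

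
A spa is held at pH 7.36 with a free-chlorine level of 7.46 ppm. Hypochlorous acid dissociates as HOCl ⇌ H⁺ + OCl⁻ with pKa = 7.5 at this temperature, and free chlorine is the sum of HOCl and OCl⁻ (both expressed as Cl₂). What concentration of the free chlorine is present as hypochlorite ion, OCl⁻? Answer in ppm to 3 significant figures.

[OCl⁻]/[HOCl] = 10^(pH − pKa) = 10^(7.36 − 7.5) = 10^-0.14 = 0.7244.
Fraction as HOCl = 1 / (1 + 0.7244) = 0.5799.
OCl⁻ = (1 − 0.5799) × 7.46 ppm = 3.134 ppm.

3.13 ppm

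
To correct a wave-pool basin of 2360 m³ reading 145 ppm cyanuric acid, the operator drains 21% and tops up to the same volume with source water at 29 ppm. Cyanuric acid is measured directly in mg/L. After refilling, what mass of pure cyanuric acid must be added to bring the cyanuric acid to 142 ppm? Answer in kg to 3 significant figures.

50.4 kg

Volume: 2360 m³ = 2,360,000 L.
After draining 21% and refilling: 145 × 0.79 + 29 × 0.21 = 120.64 ppm.
Deficit to target: 142 − 120.64 = 21.36 mg/L.
Mass: 21.36 mg/L × 2,360,000 L = 50,410 g cyanuric acid.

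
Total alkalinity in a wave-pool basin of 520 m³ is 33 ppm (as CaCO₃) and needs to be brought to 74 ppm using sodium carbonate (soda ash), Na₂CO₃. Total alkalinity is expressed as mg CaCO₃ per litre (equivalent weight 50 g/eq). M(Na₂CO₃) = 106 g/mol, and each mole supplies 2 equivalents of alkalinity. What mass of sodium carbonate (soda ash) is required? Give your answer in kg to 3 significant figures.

22.6 kg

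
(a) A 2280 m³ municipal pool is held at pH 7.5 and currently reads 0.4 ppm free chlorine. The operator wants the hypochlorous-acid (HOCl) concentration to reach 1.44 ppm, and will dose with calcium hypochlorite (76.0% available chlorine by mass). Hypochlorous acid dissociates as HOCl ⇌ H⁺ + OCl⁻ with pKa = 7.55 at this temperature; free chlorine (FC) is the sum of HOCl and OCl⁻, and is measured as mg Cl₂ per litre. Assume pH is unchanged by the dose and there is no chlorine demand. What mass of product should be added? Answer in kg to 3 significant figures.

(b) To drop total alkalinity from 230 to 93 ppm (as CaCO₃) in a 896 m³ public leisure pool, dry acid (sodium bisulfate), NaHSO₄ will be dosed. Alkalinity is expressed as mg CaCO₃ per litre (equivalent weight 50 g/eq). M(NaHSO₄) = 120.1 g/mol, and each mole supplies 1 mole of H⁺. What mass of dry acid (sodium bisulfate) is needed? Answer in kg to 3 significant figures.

(a) 6.97 kg; (b) 295 kg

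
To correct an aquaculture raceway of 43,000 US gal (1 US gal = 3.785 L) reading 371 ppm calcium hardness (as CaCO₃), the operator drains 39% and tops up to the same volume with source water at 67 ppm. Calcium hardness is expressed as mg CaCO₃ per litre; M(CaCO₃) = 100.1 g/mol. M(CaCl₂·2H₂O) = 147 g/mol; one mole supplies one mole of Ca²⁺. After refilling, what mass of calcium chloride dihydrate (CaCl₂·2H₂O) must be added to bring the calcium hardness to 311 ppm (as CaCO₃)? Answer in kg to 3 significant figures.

Volume: 43,000 US gal × 3.785 L/gal = 162,755 L.
After draining 39% and refilling: 371 × 0.61 + 67 × 0.39 = 252.44 ppm.
Deficit to target: 311 − 252.44 = 58.56 mg/L.
As CaCO₃: 58.56 mg/L × 162,755 L = 9531 g; ÷ 100.1 = 95.21 mol Ca²⁺.
Mass: 95.21 × 147 = 14,000 g.

14.0 kg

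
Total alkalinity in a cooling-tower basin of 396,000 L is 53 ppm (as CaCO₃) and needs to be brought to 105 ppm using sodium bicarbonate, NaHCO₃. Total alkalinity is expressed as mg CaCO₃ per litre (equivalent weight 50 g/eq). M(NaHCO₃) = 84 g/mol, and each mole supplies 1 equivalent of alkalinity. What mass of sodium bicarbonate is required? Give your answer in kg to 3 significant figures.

Alkalinity to add: (105 − 53) = 52 mg/L as CaCO₃ × 396,000 L = 20,590 g as CaCO₃.
Equivalents: 20,590 g ÷ 50 g/eq = 411.8 eq.
NaHCO₃ supplies 1 eq per mole → 411.8 mol.
Mass: 411.8 mol × 84 g/mol = 34,590 g.

34.6 kg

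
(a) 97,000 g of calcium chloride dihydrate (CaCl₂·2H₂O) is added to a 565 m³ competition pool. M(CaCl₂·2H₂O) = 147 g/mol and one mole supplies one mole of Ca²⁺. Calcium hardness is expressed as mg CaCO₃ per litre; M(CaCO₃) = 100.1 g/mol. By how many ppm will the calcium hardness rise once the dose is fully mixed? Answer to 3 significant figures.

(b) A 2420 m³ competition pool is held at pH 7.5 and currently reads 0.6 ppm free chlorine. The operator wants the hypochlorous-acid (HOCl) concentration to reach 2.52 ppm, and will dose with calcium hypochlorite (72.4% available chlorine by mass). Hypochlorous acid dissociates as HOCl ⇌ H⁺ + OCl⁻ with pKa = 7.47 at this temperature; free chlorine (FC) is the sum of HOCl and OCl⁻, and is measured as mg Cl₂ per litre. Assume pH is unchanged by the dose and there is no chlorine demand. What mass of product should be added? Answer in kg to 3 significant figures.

(a) 117 ppm; (b) 15.4 kg

(a) Volume: 565 m³ = 565,000 L.
(a) Moles of Ca²⁺: 97,000 g ÷ 147 g/mol = 659.9 mol.
(a) As CaCO₃: 659.9 mol × 100.1 g/mol = 66,050 g.
(a) Rise: 66,050 g / 565,000 L × 1000 = 116.9 mg/L.

(b) Volume: 2420 m³ = 2,420,000 L.
(b) [OCl⁻]/[HOCl] = 10^(pH − pKa) = 10^(7.5 − 7.47) = 1.072; fraction as HOCl = 1/(1 + 1.072) = 0.4827.
(b) Free chlorine required for 2.52 ppm HOCl: 2.52 / 0.4827 = 5.22 ppm.
(b) FC to add: 5.22 − 0.6 = 4.62 mg/L as Cl₂.
(b) Cl₂ equivalent: 4.62 mg/L × 2,420,000 L = 11,180 g.
(b) Product at 72.4% available Cl: 11,180 / 0.724 = 15,440 g.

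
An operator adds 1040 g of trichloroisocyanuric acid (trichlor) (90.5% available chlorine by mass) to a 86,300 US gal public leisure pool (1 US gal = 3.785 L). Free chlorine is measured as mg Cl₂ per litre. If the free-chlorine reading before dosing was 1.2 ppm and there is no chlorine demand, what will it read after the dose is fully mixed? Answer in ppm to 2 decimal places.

4.08 ppm

Volume: 86,300 US gal × 3.785 L/gal = 326,646 L.
Available chlorine delivered: 1040 g × 0.905 = 941.2 g as Cl₂.
Concentration rise: 941.2 g / 326,646 L = 2.881 mg/L = 2.88 ppm.
Final FC: 1.2 + 2.88 = 4.08 ppm.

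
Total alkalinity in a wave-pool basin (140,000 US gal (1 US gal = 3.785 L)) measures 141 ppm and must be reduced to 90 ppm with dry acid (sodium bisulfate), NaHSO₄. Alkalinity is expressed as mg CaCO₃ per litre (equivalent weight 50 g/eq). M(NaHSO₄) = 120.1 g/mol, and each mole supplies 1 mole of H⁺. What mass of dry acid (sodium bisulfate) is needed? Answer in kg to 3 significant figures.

64.9 kg

Volume: 140,000 US gal × 3.785 L/gal = 529,900 L.
Alkalinity to neutralize: (141 − 90) = 51 mg/L as CaCO₃ × 529,900 L = 27,020 g as CaCO₃.
Equivalents of H⁺ required: 27,020 ÷ 50 g/eq = 540.5 eq = 540.5 mol NaHSO₄.
Mass of NaHSO₄: 540.5 × 120.1 = 64,910 g.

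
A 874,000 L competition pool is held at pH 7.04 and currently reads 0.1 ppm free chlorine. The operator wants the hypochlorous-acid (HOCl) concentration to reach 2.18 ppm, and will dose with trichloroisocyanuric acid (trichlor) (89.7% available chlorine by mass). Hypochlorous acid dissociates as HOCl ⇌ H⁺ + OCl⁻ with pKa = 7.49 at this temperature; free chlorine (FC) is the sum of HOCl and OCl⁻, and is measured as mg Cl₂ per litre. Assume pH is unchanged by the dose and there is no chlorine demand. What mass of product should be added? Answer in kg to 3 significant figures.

2.78 kg

[OCl⁻]/[HOCl] = 10^(pH − pKa) = 10^(7.04 − 7.49) = 0.3548; fraction as HOCl = 1/(1 + 0.3548) = 0.7381.
Free chlorine required for 2.18 ppm HOCl: 2.18 / 0.7381 = 2.953 ppm.
FC to add: 2.953 − 0.1 = 2.853 mg/L as Cl₂.
Cl₂ equivalent: 2.853 mg/L × 874,000 L = 2494 g.
Product at 89.7% available Cl: 2494 / 0.897 = 2780 g.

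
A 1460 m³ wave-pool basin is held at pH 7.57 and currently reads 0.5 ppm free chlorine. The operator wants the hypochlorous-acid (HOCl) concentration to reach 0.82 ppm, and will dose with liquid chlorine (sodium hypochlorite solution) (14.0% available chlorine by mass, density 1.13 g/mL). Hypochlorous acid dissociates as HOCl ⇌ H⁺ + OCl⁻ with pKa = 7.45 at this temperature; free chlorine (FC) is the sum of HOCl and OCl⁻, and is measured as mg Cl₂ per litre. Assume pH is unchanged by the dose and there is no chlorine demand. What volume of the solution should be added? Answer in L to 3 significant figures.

Volume: 1460 m³ = 1,460,000 L.
[OCl⁻]/[HOCl] = 10^(pH − pKa) = 10^(7.57 − 7.45) = 1.318; fraction as HOCl = 1/(1 + 1.318) = 0.4314.
Free chlorine required for 0.82 ppm HOCl: 0.82 / 0.4314 = 1.901 ppm.
FC to add: 1.901 − 0.5 = 1.401 mg/L as Cl₂.
Cl₂ equivalent: 1.401 mg/L × 1,460,000 L = 2045 g.
Product at 14.0% available Cl: 2045 / 0.14 = 14,610 g.
Volume: 14,610 g ÷ 1.13 g/mL = 12,930 mL.

12.9 L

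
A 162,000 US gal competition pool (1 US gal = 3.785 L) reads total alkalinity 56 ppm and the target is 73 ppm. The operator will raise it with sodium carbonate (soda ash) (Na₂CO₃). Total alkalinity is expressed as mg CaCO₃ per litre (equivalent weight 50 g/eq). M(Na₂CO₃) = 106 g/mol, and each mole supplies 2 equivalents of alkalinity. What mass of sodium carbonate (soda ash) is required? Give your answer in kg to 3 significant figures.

11.0 kg

Volume: 162,000 US gal × 3.785 L/gal = 613,170 L.
Alkalinity to add: (73 − 56) = 17 mg/L as CaCO₃ × 613,170 L = 10,420 g as CaCO₃.
Equivalents: 10,420 g ÷ 50 g/eq = 208.5 eq.
Each mole of Na₂CO₃ supplies 2 eq, so 208.5 / 2 = 104.2 mol.
Mass: 104.2 mol × 106 g/mol = 11,050 g.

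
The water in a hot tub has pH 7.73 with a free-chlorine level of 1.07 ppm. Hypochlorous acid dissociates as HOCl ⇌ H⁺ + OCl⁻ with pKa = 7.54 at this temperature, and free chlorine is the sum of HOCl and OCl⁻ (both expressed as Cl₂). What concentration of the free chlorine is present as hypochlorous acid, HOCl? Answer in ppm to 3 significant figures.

[OCl⁻]/[HOCl] = 10^(pH − pKa) = 10^(7.73 − 7.54) = 10^0.19 = 1.549.
Fraction as HOCl = 1 / (1 + 1.549) = 0.3923.
HOCl = 0.3923 × 1.07 ppm = 0.4198 ppm.

0.420 ppm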